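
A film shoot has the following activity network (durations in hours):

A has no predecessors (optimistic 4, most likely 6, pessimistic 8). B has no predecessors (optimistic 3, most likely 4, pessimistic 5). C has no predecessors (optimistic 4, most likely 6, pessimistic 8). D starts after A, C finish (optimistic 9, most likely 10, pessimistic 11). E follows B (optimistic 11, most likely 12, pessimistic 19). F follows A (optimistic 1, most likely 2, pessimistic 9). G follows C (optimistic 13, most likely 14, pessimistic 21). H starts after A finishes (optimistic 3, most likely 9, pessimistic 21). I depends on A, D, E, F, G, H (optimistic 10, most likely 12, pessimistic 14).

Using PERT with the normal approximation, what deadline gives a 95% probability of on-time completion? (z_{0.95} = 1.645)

35.7 hours

te_A = (4 + 4·6 + 8)/6 = 36/6 = 6; σ²_A = ((8−4)/6)² = 0.444
te_B = (3 + 4·4 + 5)/6 = 24/6 = 4; σ²_B = ((5−3)/6)² = 0.111
te_C = (4 + 4·6 + 8)/6 = 36/6 = 6; σ²_C = ((8−4)/6)² = 0.444
te_D = (9 + 4·10 + 11)/6 = 60/6 = 10; σ²_D = ((11−9)/6)² = 0.111
te_E = (11 + 4·12 + 19)/6 = 78/6 = 13; σ²_E = ((19−11)/6)² = 1.778
te_F = (1 + 4·2 + 9)/6 = 18/6 = 3; σ²_F = ((9−1)/6)² = 1.778
te_G = (13 + 4·14 + 21)/6 = 90/6 = 15; σ²_G = ((21−13)/6)² = 1.778
te_H = (3 + 4·9 + 21)/6 = 60/6 = 10; σ²_H = ((21−3)/6)² = 9.000
te_I = (10 + 4·12 + 14)/6 = 72/6 = 12; σ²_I = ((14−10)/6)² = 0.444

Forward pass:
ES_A = 0; EF_A = 6
ES_B = 0; EF_B = 4
ES_C = 0; EF_C = 6
ES_D = max(EF_A=6, EF_C=6) = 6; EF_D = 6+10 = 16
ES_E = 4; EF_E = 4+13 = 17
ES_F = 6; EF_F = 6+3 = 9
ES_G = 6; EF_G = 6+15 = 21
ES_H = 6; EF_H = 6+10 = 16
ES_I = max(EF_A=6, EF_D=16, EF_E=17, EF_F=9, EF_G=21, EF_H=16) = 21; EF_I = 21+12 = 33
Expected project duration μ = 33 hours. Critical path: C → G → I.

Variance along critical path = 0.444 + 1.778 + 0.444 = 2.667; σ = 1.633 hours.
D = μ + z·σ = 33 + 1.645·1.633 = 35.7 hours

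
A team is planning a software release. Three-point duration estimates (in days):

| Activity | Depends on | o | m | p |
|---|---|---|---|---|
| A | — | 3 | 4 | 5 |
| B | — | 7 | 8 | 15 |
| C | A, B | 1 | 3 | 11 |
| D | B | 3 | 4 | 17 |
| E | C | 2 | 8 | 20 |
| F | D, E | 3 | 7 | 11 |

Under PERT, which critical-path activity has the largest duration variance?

E

te_A = (3 + 4·4 + 5)/6 = 24/6 = 4; σ²_A = ((5−3)/6)² = 0.111
te_B = (7 + 4·8 + 15)/6 = 54/6 = 9; σ²_B = ((15−7)/6)² = 1.778
te_C = (1 + 4·3 + 11)/6 = 24/6 = 4; σ²_C = ((11−1)/6)² = 2.778
te_D = (3 + 4·4 + 17)/6 = 36/6 = 6; σ²_D = ((17−3)/6)² = 5.444
te_E = (2 + 4·8 + 20)/6 = 54/6 = 9; σ²_E = ((20−2)/6)² = 9.000
te_F = (3 + 4·7 + 11)/6 = 42/6 = 7; σ²_F = ((11−3)/6)² = 1.778

Forward pass:
ES_A = 0; EF_A = 4
ES_B = 0; EF_B = 9
ES_C = max(EF_A=4, EF_B=9) = 9; EF_C = 9+4 = 13
ES_D = 9; EF_D = 9+6 = 15
ES_E = 13; EF_E = 13+9 = 22
ES_F = max(EF_D=15, EF_E=22) = 22; EF_F = 22+7 = 29
Expected project duration μ = 29 days. Critical path: B → C → E → F.

Variances on critical path: σ²_B=1.778, σ²_C=2.778, σ²_E=9.000, σ²_F=1.778.
Largest is σ²_E = 9.000.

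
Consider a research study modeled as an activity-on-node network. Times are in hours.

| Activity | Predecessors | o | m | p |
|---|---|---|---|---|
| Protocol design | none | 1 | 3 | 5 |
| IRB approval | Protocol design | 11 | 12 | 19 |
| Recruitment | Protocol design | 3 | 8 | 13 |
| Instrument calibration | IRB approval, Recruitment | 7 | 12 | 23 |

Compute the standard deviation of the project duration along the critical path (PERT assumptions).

3.06 hours

te_Protocol design = (1 + 4·3 + 5)/6 = 18/6 = 3; σ²_Protocol design = ((5−1)/6)² = 0.444
te_IRB approval = (11 + 4·12 + 19)/6 = 78/6 = 13; σ²_IRB approval = ((19−11)/6)² = 1.778
te_Recruitment = (3 + 4·8 + 13)/6 = 48/6 = 8; σ²_Recruitment = ((13−3)/6)² = 2.778
te_Instrument calibration = (7 + 4·12 + 23)/6 = 78/6 = 13; σ²_Instrument calibration = ((23−7)/6)² = 7.111

Forward pass:
ES_Protocol design = 0; EF_Protocol design = 3
ES_IRB approval = 3; EF_IRB approval = 3+13 = 16
ES_Recruitment = 3; EF_Recruitment = 3+8 = 11
ES_Instrument calibration = max(EF_IRB approval=16, EF_Recruitment=11) = 16; EF_Instrument calibration = 16+13 = 29
Expected project duration μ = 29 hours. Critical path: Protocol design → IRB approval → Instrument calibration.

Variance along critical path = 0.444 + 1.778 + 7.111 = 9.333
σ = √9.333 = 3.055 hours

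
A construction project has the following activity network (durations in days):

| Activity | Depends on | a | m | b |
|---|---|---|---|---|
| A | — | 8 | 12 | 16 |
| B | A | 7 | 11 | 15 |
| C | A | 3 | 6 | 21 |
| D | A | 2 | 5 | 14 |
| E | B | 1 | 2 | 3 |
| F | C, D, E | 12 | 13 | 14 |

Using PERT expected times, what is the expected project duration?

te_A = (8 + 4·12 + 16)/6 = 72/6 = 12
te_B = (7 + 4·11 + 15)/6 = 66/6 = 11
te_C = (3 + 4·6 + 21)/6 = 48/6 = 8
te_D = (2 + 4·5 + 14)/6 = 36/6 = 6
te_E = (1 + 4·2 + 3)/6 = 12/6 = 2
te_F = (12 + 4·13 + 14)/6 = 78/6 = 13

Forward pass:
ES_A = 0; EF_A = 12
ES_B = 12; EF_B = 12+11 = 23
ES_C = 12; EF_C = 12+8 = 20
ES_D = 12; EF_D = 12+6 = 18
ES_E = 23; EF_E = 23+2 = 25
ES_F = max(EF_C=20, EF_D=18, EF_E=25) = 25; EF_F = 25+13 = 38
Expected project duration μ = 38 days. Critical path: A → B → E → F.

38 days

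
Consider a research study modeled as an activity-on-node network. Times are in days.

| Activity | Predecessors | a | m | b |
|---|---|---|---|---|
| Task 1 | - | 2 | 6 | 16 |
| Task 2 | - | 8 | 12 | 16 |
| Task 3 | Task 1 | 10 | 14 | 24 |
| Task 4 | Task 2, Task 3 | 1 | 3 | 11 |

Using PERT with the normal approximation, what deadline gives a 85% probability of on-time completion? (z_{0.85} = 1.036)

te_Task 1 = (2 + 4·6 + 16)/6 = 42/6 = 7; σ²_Task 1 = ((16−2)/6)² = 5.444
te_Task 2 = (8 + 4·12 + 16)/6 = 72/6 = 12; σ²_Task 2 = ((16−8)/6)² = 1.778
te_Task 3 = (10 + 4·14 + 24)/6 = 90/6 = 15; σ²_Task 3 = ((24−10)/6)² = 5.444
te_Task 4 = (1 + 4·3 + 11)/6 = 24/6 = 4; σ²_Task 4 = ((11−1)/6)² = 2.778

Forward pass:
ES_Task 1 = 0; EF_Task 1 = 7
ES_Task 2 = 0; EF_Task 2 = 12
ES_Task 3 = 7; EF_Task 3 = 7+15 = 22
ES_Task 4 = max(EF_Task 2=12, EF_Task 3=22) = 22; EF_Task 4 = 22+4 = 26
Expected project duration μ = 26 days. Critical path: Task 1 → Task 3 → Task 4.

Variance along critical path = 5.444 + 5.444 + 2.778 = 13.667; σ = 3.697 days.
D = μ + z·σ = 26 + 1.036·3.697 = 29.8 days

29.8 days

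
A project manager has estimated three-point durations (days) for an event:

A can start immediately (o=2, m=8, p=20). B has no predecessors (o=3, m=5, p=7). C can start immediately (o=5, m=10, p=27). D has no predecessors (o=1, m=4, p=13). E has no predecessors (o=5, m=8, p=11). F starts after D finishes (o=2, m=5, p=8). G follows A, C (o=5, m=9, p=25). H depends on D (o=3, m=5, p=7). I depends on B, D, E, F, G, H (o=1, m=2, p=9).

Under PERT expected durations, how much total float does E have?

15 days

te_A = (2 + 4·8 + 20)/6 = 54/6 = 9
te_B = (3 + 4·5 + 7)/6 = 30/6 = 5
te_C = (5 + 4·10 + 27)/6 = 72/6 = 12
te_D = (1 + 4·4 + 13)/6 = 30/6 = 5
te_E = (5 + 4·8 + 11)/6 = 48/6 = 8
te_F = (2 + 4·5 + 8)/6 = 30/6 = 5
te_G = (5 + 4·9 + 25)/6 = 66/6 = 11
te_H = (3 + 4·5 + 7)/6 = 30/6 = 5
te_I = (1 + 4·2 + 9)/6 = 18/6 = 3

Forward pass:
ES_A = 0; EF_A = 9
ES_B = 0; EF_B = 5
ES_C = 0; EF_C = 12
ES_D = 0; EF_D = 5
ES_E = 0; EF_E = 8
ES_F = 5; EF_F = 5+5 = 10
ES_G = max(EF_A=9, EF_C=12) = 12; EF_G = 12+11 = 23
ES_H = 5; EF_H = 5+5 = 10
ES_I = max(EF_B=5, EF_D=5, EF_E=8, EF_F=10, EF_G=23, EF_H=10) = 23; EF_I = 23+3 = 26
Expected project duration μ = 26 days. Critical path: C → G → I.

Backward pass:
LF_I = 26; LS_I = 26−3 = 23
LF_H = LS_I = 23; LS_H = 23−5 = 18
LF_G = LS_I = 23; LS_G = 23−11 = 12
LF_F = LS_I = 23; LS_F = 23−5 = 18
LF_E = LS_I = 23; LS_E = 23−8 = 15
LF_D = min(LS_F=18, LS_H=18, LS_I=23) = 18; LS_D = 18−5 = 13
LF_C = LS_G = 12; LS_C = 12−12 = 0
LF_B = LS_I = 23; LS_B = 23−5 = 18
LF_A = LS_G = 12; LS_A = 12−9 = 3
Slack_E = LS_E − ES_E = 15 − 0 = 15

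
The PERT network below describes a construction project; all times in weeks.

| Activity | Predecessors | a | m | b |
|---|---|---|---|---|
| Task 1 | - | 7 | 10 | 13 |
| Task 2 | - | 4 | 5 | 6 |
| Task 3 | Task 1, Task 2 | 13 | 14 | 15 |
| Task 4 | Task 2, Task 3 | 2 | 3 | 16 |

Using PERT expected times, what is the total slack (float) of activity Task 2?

5 weeks

te_Task 1 = (7 + 4·10 + 13)/6 = 60/6 = 10
te_Task 2 = (4 + 4·5 + 6)/6 = 30/6 = 5
te_Task 3 = (13 + 4·14 + 15)/6 = 84/6 = 14
te_Task 4 = (2 + 4·3 + 16)/6 = 30/6 = 5

Forward pass:
ES_Task 1 = 0; EF_Task 1 = 10
ES_Task 2 = 0; EF_Task 2 = 5
ES_Task 3 = max(EF_Task 1=10, EF_Task 2=5) = 10; EF_Task 3 = 10+14 = 24
ES_Task 4 = max(EF_Task 2=5, EF_Task 3=24) = 24; EF_Task 4 = 24+5 = 29
Expected project duration μ = 29 weeks. Critical path: Task 1 → Task 3 → Task 4.

Backward pass:
LF_Task 4 = 29; LS_Task 4 = 29−5 = 24
LF_Task 3 = LS_Task 4 = 24; LS_Task 3 = 24−14 = 10
LF_Task 2 = min(LS_Task 3=10, LS_Task 4=24) = 10; LS_Task 2 = 10−5 = 5
LF_Task 1 = LS_Task 3 = 10; LS_Task 1 = 10−10 = 0
Slack_Task 2 = LS_Task 2 − ES_Task 2 = 5 − 0 = 5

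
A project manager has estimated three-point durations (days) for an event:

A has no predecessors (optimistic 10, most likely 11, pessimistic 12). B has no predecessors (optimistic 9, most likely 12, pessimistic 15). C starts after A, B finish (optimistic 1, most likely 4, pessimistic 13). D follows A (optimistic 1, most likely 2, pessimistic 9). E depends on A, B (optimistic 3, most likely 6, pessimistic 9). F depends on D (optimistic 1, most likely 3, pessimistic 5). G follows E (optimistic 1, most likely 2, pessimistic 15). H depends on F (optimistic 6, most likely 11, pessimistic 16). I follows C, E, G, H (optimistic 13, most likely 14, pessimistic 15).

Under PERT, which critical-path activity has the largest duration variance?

H

te_A = (10 + 4·11 + 12)/6 = 66/6 = 11; σ²_A = ((12−10)/6)² = 0.111
te_B = (9 + 4·12 + 15)/6 = 72/6 = 12; σ²_B = ((15−9)/6)² = 1.000
te_C = (1 + 4·4 + 13)/6 = 30/6 = 5; σ²_C = ((13−1)/6)² = 4.000
te_D = (1 + 4·2 + 9)/6 = 18/6 = 3; σ²_D = ((9−1)/6)² = 1.778
te_E = (3 + 4·6 + 9)/6 = 36/6 = 6; σ²_E = ((9−3)/6)² = 1.000
te_F = (1 + 4·3 + 5)/6 = 18/6 = 3; σ²_F = ((5−1)/6)² = 0.444
te_G = (1 + 4·2 + 15)/6 = 24/6 = 4; σ²_G = ((15−1)/6)² = 5.444
te_H = (6 + 4·11 + 16)/6 = 66/6 = 11; σ²_H = ((16−6)/6)² = 2.778
te_I = (13 + 4·14 + 15)/6 = 84/6 = 14; σ²_I = ((15−13)/6)² = 0.111

Forward pass:
ES_A = 0; EF_A = 11
ES_B = 0; EF_B = 12
ES_C = max(EF_A=11, EF_B=12) = 12; EF_C = 12+5 = 17
ES_D = 11; EF_D = 11+3 = 14
ES_E = max(EF_A=11, EF_B=12) = 12; EF_E = 12+6 = 18
ES_F = 14; EF_F = 14+3 = 17
ES_G = 18; EF_G = 18+4 = 22
ES_H = 17; EF_H = 17+11 = 28
ES_I = max(EF_C=17, EF_E=18, EF_G=22, EF_H=28) = 28; EF_I = 28+14 = 42
Expected project duration μ = 42 days. Critical path: A → D → F → H → I.

Variances on critical path: σ²_A=0.111, σ²_D=1.778, σ²_F=0.444, σ²_H=2.778, σ²_I=0.111.
Largest is σ²_H = 2.778.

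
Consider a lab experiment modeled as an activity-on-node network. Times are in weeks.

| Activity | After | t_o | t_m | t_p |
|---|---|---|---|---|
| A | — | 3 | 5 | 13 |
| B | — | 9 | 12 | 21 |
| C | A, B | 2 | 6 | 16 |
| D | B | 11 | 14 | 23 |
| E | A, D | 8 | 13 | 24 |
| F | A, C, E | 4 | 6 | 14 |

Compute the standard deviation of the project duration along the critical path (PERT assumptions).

4.23 weeks

te_A = (3 + 4·5 + 13)/6 = 36/6 = 6; σ²_A = ((13−3)/6)² = 2.778
te_B = (9 + 4·12 + 21)/6 = 78/6 = 13; σ²_B = ((21−9)/6)² = 4.000
te_C = (2 + 4·6 + 16)/6 = 42/6 = 7; σ²_C = ((16−2)/6)² = 5.444
te_D = (11 + 4·14 + 23)/6 = 90/6 = 15; σ²_D = ((23−11)/6)² = 4.000
te_E = (8 + 4·13 + 24)/6 = 84/6 = 14; σ²_E = ((24−8)/6)² = 7.111
te_F = (4 + 4·6 + 14)/6 = 42/6 = 7; σ²_F = ((14−4)/6)² = 2.778

Forward pass:
ES_A = 0; EF_A = 6
ES_B = 0; EF_B = 13
ES_C = max(EF_A=6, EF_B=13) = 13; EF_C = 13+7 = 20
ES_D = 13; EF_D = 13+15 = 28
ES_E = max(EF_A=6, EF_D=28) = 28; EF_E = 28+14 = 42
ES_F = max(EF_A=6, EF_C=20, EF_E=42) = 42; EF_F = 42+7 = 49
Expected project duration μ = 49 weeks. Critical path: B → D → E → F.

Variance along critical path = 4.000 + 4.000 + 7.111 + 2.778 = 17.889
σ = √17.889 = 4.230 weeks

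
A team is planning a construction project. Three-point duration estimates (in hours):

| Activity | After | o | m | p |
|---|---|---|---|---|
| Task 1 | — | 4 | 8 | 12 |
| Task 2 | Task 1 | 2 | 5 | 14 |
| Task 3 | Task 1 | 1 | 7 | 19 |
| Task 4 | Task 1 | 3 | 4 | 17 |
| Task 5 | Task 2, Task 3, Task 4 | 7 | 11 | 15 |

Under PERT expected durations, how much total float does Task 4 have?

2 hours

te_Task 1 = (4 + 4·8 + 12)/6 = 48/6 = 8
te_Task 2 = (2 + 4·5 + 14)/6 = 36/6 = 6
te_Task 3 = (1 + 4·7 + 19)/6 = 48/6 = 8
te_Task 4 = (3 + 4·4 + 17)/6 = 36/6 = 6
te_Task 5 = (7 + 4·11 + 15)/6 = 66/6 = 11

Forward pass:
ES_Task 1 = 0; EF_Task 1 = 8
ES_Task 2 = 8; EF_Task 2 = 8+6 = 14
ES_Task 3 = 8; EF_Task 3 = 8+8 = 16
ES_Task 4 = 8; EF_Task 4 = 8+6 = 14
ES_Task 5 = max(EF_Task 2=14, EF_Task 3=16, EF_Task 4=14) = 16; EF_Task 5 = 16+11 = 27
Expected project duration μ = 27 hours. Critical path: Task 1 → Task 3 → Task 5.

Backward pass:
LF_Task 5 = 27; LS_Task 5 = 27−11 = 16
LF_Task 4 = LS_Task 5 = 16; LS_Task 4 = 16−6 = 10
LF_Task 3 = LS_Task 5 = 16; LS_Task 3 = 16−8 = 8
LF_Task 2 = LS_Task 5 = 16; LS_Task 2 = 16−6 = 10
LF_Task 1 = min(LS_Task 2=10, LS_Task 3=8, LS_Task 4=10) = 8; LS_Task 1 = 8−8 = 0
Slack_Task 4 = LS_Task 4 − ES_Task 4 = 10 − 8 = 2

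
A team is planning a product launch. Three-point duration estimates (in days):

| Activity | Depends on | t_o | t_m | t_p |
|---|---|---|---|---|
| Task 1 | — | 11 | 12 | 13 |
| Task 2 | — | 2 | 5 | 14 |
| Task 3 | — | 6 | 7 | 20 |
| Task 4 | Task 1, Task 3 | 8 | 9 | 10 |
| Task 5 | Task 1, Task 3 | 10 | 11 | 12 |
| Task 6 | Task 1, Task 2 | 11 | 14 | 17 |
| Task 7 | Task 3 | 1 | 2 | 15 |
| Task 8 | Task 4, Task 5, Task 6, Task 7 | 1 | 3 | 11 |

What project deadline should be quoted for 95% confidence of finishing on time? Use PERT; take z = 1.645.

33.2 days

te_Task 1 = (11 + 4·12 + 13)/6 = 72/6 = 12; σ²_Task 1 = ((13−11)/6)² = 0.111
te_Task 2 = (2 + 4·5 + 14)/6 = 36/6 = 6; σ²_Task 2 = ((14−2)/6)² = 4.000
te_Task 3 = (6 + 4·7 + 20)/6 = 54/6 = 9; σ²_Task 3 = ((20−6)/6)² = 5.444
te_Task 4 = (8 + 4·9 + 10)/6 = 54/6 = 9; σ²_Task 4 = ((10−8)/6)² = 0.111
te_Task 5 = (10 + 4·11 + 12)/6 = 66/6 = 11; σ²_Task 5 = ((12−10)/6)² = 0.111
te_Task 6 = (11 + 4·14 + 17)/6 = 84/6 = 14; σ²_Task 6 = ((17−11)/6)² = 1.000
te_Task 7 = (1 + 4·2 + 15)/6 = 24/6 = 4; σ²_Task 7 = ((15−1)/6)² = 5.444
te_Task 8 = (1 + 4·3 + 11)/6 = 24/6 = 4; σ²_Task 8 = ((11−1)/6)² = 2.778

Forward pass:
ES_Task 1 = 0; EF_Task 1 = 12
ES_Task 2 = 0; EF_Task 2 = 6
ES_Task 3 = 0; EF_Task 3 = 9
ES_Task 4 = max(EF_Task 1=12, EF_Task 3=9) = 12; EF_Task 4 = 12+9 = 21
ES_Task 5 = max(EF_Task 1=12, EF_Task 3=9) = 12; EF_Task 5 = 12+11 = 23
ES_Task 6 = max(EF_Task 1=12, EF_Task 2=6) = 12; EF_Task 6 = 12+14 = 26
ES_Task 7 = 9; EF_Task 7 = 9+4 = 13
ES_Task 8 = max(EF_Task 4=21, EF_Task 5=23, EF_Task 6=26, EF_Task 7=13) = 26; EF_Task 8 = 26+4 = 30
Expected project duration μ = 30 days. Critical path: Task 1 → Task 6 → Task 8.

Variance along critical path = 0.111 + 1.000 + 2.778 = 3.889; σ = 1.972 days.
D = μ + z·σ = 30 + 1.645·1.972 = 33.2 days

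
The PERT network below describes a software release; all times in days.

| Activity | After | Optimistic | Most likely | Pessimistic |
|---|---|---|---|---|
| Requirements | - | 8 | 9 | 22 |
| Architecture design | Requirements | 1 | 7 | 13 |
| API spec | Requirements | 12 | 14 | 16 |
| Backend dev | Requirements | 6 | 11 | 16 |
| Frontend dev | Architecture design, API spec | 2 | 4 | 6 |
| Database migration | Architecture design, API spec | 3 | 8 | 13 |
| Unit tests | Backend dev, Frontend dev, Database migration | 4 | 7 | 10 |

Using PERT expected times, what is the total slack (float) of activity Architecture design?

te_Requirements = (8 + 4·9 + 22)/6 = 66/6 = 11
te_Architecture design = (1 + 4·7 + 13)/6 = 42/6 = 7
te_API spec = (12 + 4·14 + 16)/6 = 84/6 = 14
te_Backend dev = (6 + 4·11 + 16)/6 = 66/6 = 11
te_Frontend dev = (2 + 4·4 + 6)/6 = 24/6 = 4
te_Database migration = (3 + 4·8 + 13)/6 = 48/6 = 8
te_Unit tests = (4 + 4·7 + 10)/6 = 42/6 = 7

Forward pass:
ES_Requirements = 0; EF_Requirements = 11
ES_Architecture design = 11; EF_Architecture design = 11+7 = 18
ES_API spec = 11; EF_API spec = 11+14 = 25
ES_Backend dev = 11; EF_Backend dev = 11+11 = 22
ES_Frontend dev = max(EF_Architecture design=18, EF_API spec=25) = 25; EF_Frontend dev = 25+4 = 29
ES_Database migration = max(EF_Architecture design=18, EF_API spec=25) = 25; EF_Database migration = 25+8 = 33
ES_Unit tests = max(EF_Backend dev=22, EF_Frontend dev=29, EF_Database migration=33) = 33; EF_Unit tests = 33+7 = 40
Expected project duration μ = 40 days. Critical path: Requirements → API spec → Database migration → Unit tests.

Backward pass:
LF_Unit tests = 40; LS_Unit tests = 40−7 = 33
LF_Database migration = LS_Unit tests = 33; LS_Database migration = 33−8 = 25
LF_Frontend dev = LS_Unit tests = 33; LS_Frontend dev = 33−4 = 29
LF_Backend dev = LS_Unit tests = 33; LS_Backend dev = 33−11 = 22
LF_API spec = min(LS_Frontend dev=29, LS_Database migration=25) = 25; LS_API spec = 25−14 = 11
LF_Architecture design = min(LS_Frontend dev=29, LS_Database migration=25) = 25; LS_Architecture design = 25−7 = 18
LF_Requirements = min(LS_Architecture design=18, LS_API spec=11, LS_Backend dev=22) = 11; LS_Requirements = 11−11 = 0
Slack_Architecture design = LS_Architecture design − ES_Architecture design = 18 − 11 = 7

7 days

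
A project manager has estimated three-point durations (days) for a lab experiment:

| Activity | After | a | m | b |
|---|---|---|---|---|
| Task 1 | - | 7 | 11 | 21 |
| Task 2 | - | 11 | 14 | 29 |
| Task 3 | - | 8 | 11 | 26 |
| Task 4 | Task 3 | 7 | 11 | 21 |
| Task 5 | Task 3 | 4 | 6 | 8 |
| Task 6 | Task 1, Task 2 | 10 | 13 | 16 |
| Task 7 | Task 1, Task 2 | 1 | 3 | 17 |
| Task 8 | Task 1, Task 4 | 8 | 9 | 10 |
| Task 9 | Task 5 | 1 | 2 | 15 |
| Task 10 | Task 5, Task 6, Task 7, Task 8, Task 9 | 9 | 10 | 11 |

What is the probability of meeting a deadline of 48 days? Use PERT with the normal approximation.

te_Task 1 = (7 + 4·11 + 21)/6 = 72/6 = 12; σ²_Task 1 = ((21−7)/6)² = 5.444
te_Task 2 = (11 + 4·14 + 29)/6 = 96/6 = 16; σ²_Task 2 = ((29−11)/6)² = 9.000
te_Task 3 = (8 + 4·11 + 26)/6 = 78/6 = 13; σ²_Task 3 = ((26−8)/6)² = 9.000
te_Task 4 = (7 + 4·11 + 21)/6 = 72/6 = 12; σ²_Task 4 = ((21−7)/6)² = 5.444
te_Task 5 = (4 + 4·6 + 8)/6 = 36/6 = 6; σ²_Task 5 = ((8−4)/6)² = 0.444
te_Task 6 = (10 + 4·13 + 16)/6 = 78/6 = 13; σ²_Task 6 = ((16−10)/6)² = 1.000
te_Task 7 = (1 + 4·3 + 17)/6 = 30/6 = 5; σ²_Task 7 = ((17−1)/6)² = 7.111
te_Task 8 = (8 + 4·9 + 10)/6 = 54/6 = 9; σ²_Task 8 = ((10−8)/6)² = 0.111
te_Task 9 = (1 + 4·2 + 15)/6 = 24/6 = 4; σ²_Task 9 = ((15−1)/6)² = 5.444
te_Task 10 = (9 + 4·10 + 11)/6 = 60/6 = 10; σ²_Task 10 = ((11−9)/6)² = 0.111

Forward pass:
ES_Task 1 = 0; EF_Task 1 = 12
ES_Task 2 = 0; EF_Task 2 = 16
ES_Task 3 = 0; EF_Task 3 = 13
ES_Task 4 = 13; EF_Task 4 = 13+12 = 25
ES_Task 5 = 13; EF_Task 5 = 13+6 = 19
ES_Task 6 = max(EF_Task 1=12, EF_Task 2=16) = 16; EF_Task 6 = 16+13 = 29
ES_Task 7 = max(EF_Task 1=12, EF_Task 2=16) = 16; EF_Task 7 = 16+5 = 21
ES_Task 8 = max(EF_Task 1=12, EF_Task 4=25) = 25; EF_Task 8 = 25+9 = 34
ES_Task 9 = 19; EF_Task 9 = 19+4 = 23
ES_Task 10 = max(EF_Task 5=19, EF_Task 6=29, EF_Task 7=21, EF_Task 8=34, EF_Task 9=23) = 34; EF_Task 10 = 34+10 = 44
Expected project duration μ = 44 days. Critical path: Task 3 → Task 4 → Task 8 → Task 10.

Variance along critical path = 9.000 + 5.444 + 0.111 + 0.111 = 14.667; σ = √14.667 = 3.830 days.
Z = (48 − 44) / 3.830 = 1.044
P(T ≤ 48) = Φ(1.044) ≈ 0.852

0.852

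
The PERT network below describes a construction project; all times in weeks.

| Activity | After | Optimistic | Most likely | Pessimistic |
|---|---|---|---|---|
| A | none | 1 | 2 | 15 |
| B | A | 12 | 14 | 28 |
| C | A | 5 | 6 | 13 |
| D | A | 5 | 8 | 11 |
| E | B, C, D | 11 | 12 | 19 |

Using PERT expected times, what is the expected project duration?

te_A = (1 + 4·2 + 15)/6 = 24/6 = 4
te_B = (12 + 4·14 + 28)/6 = 96/6 = 16
te_C = (5 + 4·6 + 13)/6 = 42/6 = 7
te_D = (5 + 4·8 + 11)/6 = 48/6 = 8
te_E = (11 + 4·12 + 19)/6 = 78/6 = 13

Forward pass:
ES_A = 0; EF_A = 4
ES_B = 4; EF_B = 4+16 = 20
ES_C = 4; EF_C = 4+7 = 11
ES_D = 4; EF_D = 4+8 = 12
ES_E = max(EF_B=20, EF_C=11, EF_D=12) = 20; EF_E = 20+13 = 33
Expected project duration μ = 33 weeks. Critical path: A → B → E.

33 weeks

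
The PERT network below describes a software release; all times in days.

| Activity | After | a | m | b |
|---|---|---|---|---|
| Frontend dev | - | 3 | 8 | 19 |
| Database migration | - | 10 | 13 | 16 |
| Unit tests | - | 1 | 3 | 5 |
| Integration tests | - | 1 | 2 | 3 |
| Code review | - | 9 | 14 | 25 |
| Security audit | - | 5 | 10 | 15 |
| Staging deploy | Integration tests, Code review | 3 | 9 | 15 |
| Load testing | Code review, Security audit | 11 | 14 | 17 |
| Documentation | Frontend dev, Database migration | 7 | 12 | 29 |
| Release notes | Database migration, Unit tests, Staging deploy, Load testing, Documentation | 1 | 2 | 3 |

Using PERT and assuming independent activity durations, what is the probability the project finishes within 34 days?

0.852

te_Frontend dev = (3 + 4·8 + 19)/6 = 54/6 = 9; σ²_Frontend dev = ((19−3)/6)² = 7.111
te_Database migration = (10 + 4·13 + 16)/6 = 78/6 = 13; σ²_Database migration = ((16−10)/6)² = 1.000
te_Unit tests = (1 + 4·3 + 5)/6 = 18/6 = 3; σ²_Unit tests = ((5−1)/6)² = 0.444
te_Integration tests = (1 + 4·2 + 3)/6 = 12/6 = 2; σ²_Integration tests = ((3−1)/6)² = 0.111
te_Code review = (9 + 4·14 + 25)/6 = 90/6 = 15; σ²_Code review = ((25−9)/6)² = 7.111
te_Security audit = (5 + 4·10 + 15)/6 = 60/6 = 10; σ²_Security audit = ((15−5)/6)² = 2.778
te_Staging deploy = (3 + 4·9 + 15)/6 = 54/6 = 9; σ²_Staging deploy = ((15−3)/6)² = 4.000
te_Load testing = (11 + 4·14 + 17)/6 = 84/6 = 14; σ²_Load testing = ((17−11)/6)² = 1.000
te_Documentation = (7 + 4·12 + 29)/6 = 84/6 = 14; σ²_Documentation = ((29−7)/6)² = 13.444
te_Release notes = (1 + 4·2 + 3)/6 = 12/6 = 2; σ²_Release notes = ((3−1)/6)² = 0.111

Forward pass:
ES_Frontend dev = 0; EF_Frontend dev = 9
ES_Database migration = 0; EF_Database migration = 13
ES_Unit tests = 0; EF_Unit tests = 3
ES_Integration tests = 0; EF_Integration tests = 2
ES_Code review = 0; EF_Code review = 15
ES_Security audit = 0; EF_Security audit = 10
ES_Staging deploy = max(EF_Integration tests=2, EF_Code review=15) = 15; EF_Staging deploy = 15+9 = 24
ES_Load testing = max(EF_Code review=15, EF_Security audit=10) = 15; EF_Load testing = 15+14 = 29
ES_Documentation = max(EF_Frontend dev=9, EF_Database migration=13) = 13; EF_Documentation = 13+14 = 27
ES_Release notes = max(EF_Database migration=13, EF_Unit tests=3, EF_Staging deploy=24, EF_Load testing=29, EF_Documentation=27) = 29; EF_Release notes = 29+2 = 31
Expected project duration μ = 31 days. Critical path: Code review → Load testing → Release notes.

Variance along critical path = 7.111 + 1.000 + 0.111 = 8.222; σ = √8.222 = 2.867 days.
Z = (34 − 31) / 2.867 = 1.046
P(T ≤ 34) = Φ(1.046) ≈ 0.852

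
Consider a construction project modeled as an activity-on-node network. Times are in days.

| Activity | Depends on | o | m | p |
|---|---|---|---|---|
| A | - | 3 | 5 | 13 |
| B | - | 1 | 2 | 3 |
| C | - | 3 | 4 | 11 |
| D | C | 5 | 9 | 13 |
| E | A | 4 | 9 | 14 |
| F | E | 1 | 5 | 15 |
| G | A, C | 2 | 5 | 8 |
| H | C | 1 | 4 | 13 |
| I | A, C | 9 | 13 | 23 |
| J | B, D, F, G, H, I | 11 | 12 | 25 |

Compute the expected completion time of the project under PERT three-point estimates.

35 days

te_A = (3 + 4·5 + 13)/6 = 36/6 = 6
te_B = (1 + 4·2 + 3)/6 = 12/6 = 2
te_C = (3 + 4·4 + 11)/6 = 30/6 = 5
te_D = (5 + 4·9 + 13)/6 = 54/6 = 9
te_E = (4 + 4·9 + 14)/6 = 54/6 = 9
te_F = (1 + 4·5 + 15)/6 = 36/6 = 6
te_G = (2 + 4·5 + 8)/6 = 30/6 = 5
te_H = (1 + 4·4 + 13)/6 = 30/6 = 5
te_I = (9 + 4·13 + 23)/6 = 84/6 = 14
te_J = (11 + 4·12 + 25)/6 = 84/6 = 14

Forward pass:
ES_A = 0; EF_A = 6
ES_B = 0; EF_B = 2
ES_C = 0; EF_C = 5
ES_D = 5; EF_D = 5+9 = 14
ES_E = 6; EF_E = 6+9 = 15
ES_F = 15; EF_F = 15+6 = 21
ES_G = max(EF_A=6, EF_C=5) = 6; EF_G = 6+5 = 11
ES_H = 5; EF_H = 5+5 = 10
ES_I = max(EF_A=6, EF_C=5) = 6; EF_I = 6+14 = 20
ES_J = max(EF_B=2, EF_D=14, EF_F=21, EF_G=11, EF_H=10, EF_I=20) = 21; EF_J = 21+14 = 35
Expected project duration μ = 35 days. Critical path: A → E → F → J.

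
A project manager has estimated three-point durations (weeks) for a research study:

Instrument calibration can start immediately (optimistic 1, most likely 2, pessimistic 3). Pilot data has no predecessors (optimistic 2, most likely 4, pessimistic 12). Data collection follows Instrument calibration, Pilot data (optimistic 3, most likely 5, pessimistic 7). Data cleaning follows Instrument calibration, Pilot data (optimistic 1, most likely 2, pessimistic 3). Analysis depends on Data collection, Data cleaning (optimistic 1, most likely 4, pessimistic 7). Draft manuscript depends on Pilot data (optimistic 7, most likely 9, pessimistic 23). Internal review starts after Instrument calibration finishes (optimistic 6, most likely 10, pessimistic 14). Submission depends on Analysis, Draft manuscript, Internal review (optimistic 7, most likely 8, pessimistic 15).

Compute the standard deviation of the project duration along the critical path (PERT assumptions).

te_Instrument calibration = (1 + 4·2 + 3)/6 = 12/6 = 2; σ²_Instrument calibration = ((3−1)/6)² = 0.111
te_Pilot data = (2 + 4·4 + 12)/6 = 30/6 = 5; σ²_Pilot data = ((12−2)/6)² = 2.778
te_Data collection = (3 + 4·5 + 7)/6 = 30/6 = 5; σ²_Data collection = ((7−3)/6)² = 0.444
te_Data cleaning = (1 + 4·2 + 3)/6 = 12/6 = 2; σ²_Data cleaning = ((3−1)/6)² = 0.111
te_Analysis = (1 + 4·4 + 7)/6 = 24/6 = 4; σ²_Analysis = ((7−1)/6)² = 1.000
te_Draft manuscript = (7 + 4·9 + 23)/6 = 66/6 = 11; σ²_Draft manuscript = ((23−7)/6)² = 7.111
te_Internal review = (6 + 4·10 + 14)/6 = 60/6 = 10; σ²_Internal review = ((14−6)/6)² = 1.778
te_Submission = (7 + 4·8 + 15)/6 = 54/6 = 9; σ²_Submission = ((15−7)/6)² = 1.778

Forward pass:
ES_Instrument calibration = 0; EF_Instrument calibration = 2
ES_Pilot data = 0; EF_Pilot data = 5
ES_Data collection = max(EF_Instrument calibration=2, EF_Pilot data=5) = 5; EF_Data collection = 5+5 = 10
ES_Data cleaning = max(EF_Instrument calibration=2, EF_Pilot data=5) = 5; EF_Data cleaning = 5+2 = 7
ES_Analysis = max(EF_Data collection=10, EF_Data cleaning=7) = 10; EF_Analysis = 10+4 = 14
ES_Draft manuscript = 5; EF_Draft manuscript = 5+11 = 16
ES_Internal review = 2; EF_Internal review = 2+10 = 12
ES_Submission = max(EF_Analysis=14, EF_Draft manuscript=16, EF_Internal review=12) = 16; EF_Submission = 16+9 = 25
Expected project duration μ = 25 weeks. Critical path: Pilot data → Draft manuscript → Submission.

Variance along critical path = 2.778 + 7.111 + 1.778 = 11.667
σ = √11.667 = 3.416 weeks

3.42 weeks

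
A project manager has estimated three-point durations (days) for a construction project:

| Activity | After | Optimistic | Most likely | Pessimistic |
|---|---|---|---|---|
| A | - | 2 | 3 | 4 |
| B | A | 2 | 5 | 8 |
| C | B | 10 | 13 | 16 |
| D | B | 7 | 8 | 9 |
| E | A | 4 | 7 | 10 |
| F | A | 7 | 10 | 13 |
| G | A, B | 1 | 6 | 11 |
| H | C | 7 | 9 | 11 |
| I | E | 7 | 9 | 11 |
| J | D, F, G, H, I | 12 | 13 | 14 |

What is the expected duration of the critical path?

te_A = (2 + 4·3 + 4)/6 = 18/6 = 3
te_B = (2 + 4·5 + 8)/6 = 30/6 = 5
te_C = (10 + 4·13 + 16)/6 = 78/6 = 13
te_D = (7 + 4·8 + 9)/6 = 48/6 = 8
te_E = (4 + 4·7 + 10)/6 = 42/6 = 7
te_F = (7 + 4·10 + 13)/6 = 60/6 = 10
te_G = (1 + 4·6 + 11)/6 = 36/6 = 6
te_H = (7 + 4·9 + 11)/6 = 54/6 = 9
te_I = (7 + 4·9 + 11)/6 = 54/6 = 9
te_J = (12 + 4·13 + 14)/6 = 78/6 = 13

Forward pass:
ES_A = 0; EF_A = 3
ES_B = 3; EF_B = 3+5 = 8
ES_C = 8; EF_C = 8+13 = 21
ES_D = 8; EF_D = 8+8 = 16
ES_E = 3; EF_E = 3+7 = 10
ES_F = 3; EF_F = 3+10 = 13
ES_G = max(EF_A=3, EF_B=8) = 8; EF_G = 8+6 = 14
ES_H = 21; EF_H = 21+9 = 30
ES_I = 10; EF_I = 10+9 = 19
ES_J = max(EF_D=16, EF_F=13, EF_G=14, EF_H=30, EF_I=19) = 30; EF_J = 30+13 = 43
Expected project duration μ = 43 days. Critical path: A → B → C → H → J.

43 days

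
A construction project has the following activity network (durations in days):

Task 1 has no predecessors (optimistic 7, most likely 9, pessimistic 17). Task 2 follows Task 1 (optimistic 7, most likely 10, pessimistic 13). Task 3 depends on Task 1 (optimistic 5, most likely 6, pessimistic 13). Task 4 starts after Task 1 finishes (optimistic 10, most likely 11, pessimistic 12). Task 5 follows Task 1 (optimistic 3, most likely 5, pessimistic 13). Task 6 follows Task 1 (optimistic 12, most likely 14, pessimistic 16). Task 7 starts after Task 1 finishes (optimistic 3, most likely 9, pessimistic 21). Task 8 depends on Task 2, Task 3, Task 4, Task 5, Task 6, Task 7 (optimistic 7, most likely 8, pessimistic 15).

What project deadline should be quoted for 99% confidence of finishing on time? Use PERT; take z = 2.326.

38.2 days

te_Task 1 = (7 + 4·9 + 17)/6 = 60/6 = 10; σ²_Task 1 = ((17−7)/6)² = 2.778
te_Task 2 = (7 + 4·10 + 13)/6 = 60/6 = 10; σ²_Task 2 = ((13−7)/6)² = 1.000
te_Task 3 = (5 + 4·6 + 13)/6 = 42/6 = 7; σ²_Task 3 = ((13−5)/6)² = 1.778
te_Task 4 = (10 + 4·11 + 12)/6 = 66/6 = 11; σ²_Task 4 = ((12−10)/6)² = 0.111
te_Task 5 = (3 + 4·5 + 13)/6 = 36/6 = 6; σ²_Task 5 = ((13−3)/6)² = 2.778
te_Task 6 = (12 + 4·14 + 16)/6 = 84/6 = 14; σ²_Task 6 = ((16−12)/6)² = 0.444
te_Task 7 = (3 + 4·9 + 21)/6 = 60/6 = 10; σ²_Task 7 = ((21−3)/6)² = 9.000
te_Task 8 = (7 + 4·8 + 15)/6 = 54/6 = 9; σ²_Task 8 = ((15−7)/6)² = 1.778

Forward pass:
ES_Task 1 = 0; EF_Task 1 = 10
ES_Task 2 = 10; EF_Task 2 = 10+10 = 20
ES_Task 3 = 10; EF_Task 3 = 10+7 = 17
ES_Task 4 = 10; EF_Task 4 = 10+11 = 21
ES_Task 5 = 10; EF_Task 5 = 10+6 = 16
ES_Task 6 = 10; EF_Task 6 = 10+14 = 24
ES_Task 7 = 10; EF_Task 7 = 10+10 = 20
ES_Task 8 = max(EF_Task 2=20, EF_Task 3=17, EF_Task 4=21, EF_Task 5=16, EF_Task 6=24, EF_Task 7=20) = 24; EF_Task 8 = 24+9 = 33
Expected project duration μ = 33 days. Critical path: Task 1 → Task 6 → Task 8.

Variance along critical path = 2.778 + 0.444 + 1.778 = 5.000; σ = 2.236 days.
D = μ + z·σ = 33 + 2.326·2.236 = 38.2 days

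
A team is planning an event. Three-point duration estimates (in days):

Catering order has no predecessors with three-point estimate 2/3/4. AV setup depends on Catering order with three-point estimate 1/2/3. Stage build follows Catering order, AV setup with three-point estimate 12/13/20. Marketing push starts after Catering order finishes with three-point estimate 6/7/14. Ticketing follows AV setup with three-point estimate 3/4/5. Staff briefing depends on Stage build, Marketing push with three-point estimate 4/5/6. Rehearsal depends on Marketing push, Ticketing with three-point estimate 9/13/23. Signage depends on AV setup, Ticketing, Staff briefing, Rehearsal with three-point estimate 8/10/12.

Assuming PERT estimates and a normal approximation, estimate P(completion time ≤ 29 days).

0.016

te_Catering order = (2 + 4·3 + 4)/6 = 18/6 = 3; σ²_Catering order = ((4−2)/6)² = 0.111
te_AV setup = (1 + 4·2 + 3)/6 = 12/6 = 2; σ²_AV setup = ((3−1)/6)² = 0.111
te_Stage build = (12 + 4·13 + 20)/6 = 84/6 = 14; σ²_Stage build = ((20−12)/6)² = 1.778
te_Marketing push = (6 + 4·7 + 14)/6 = 48/6 = 8; σ²_Marketing push = ((14−6)/6)² = 1.778
te_Ticketing = (3 + 4·4 + 5)/6 = 24/6 = 4; σ²_Ticketing = ((5−3)/6)² = 0.111
te_Staff briefing = (4 + 4·5 + 6)/6 = 30/6 = 5; σ²_Staff briefing = ((6−4)/6)² = 0.111
te_Rehearsal = (9 + 4·13 + 23)/6 = 84/6 = 14; σ²_Rehearsal = ((23−9)/6)² = 5.444
te_Signage = (8 + 4·10 + 12)/6 = 60/6 = 10; σ²_Signage = ((12−8)/6)² = 0.444

Forward pass:
ES_Catering order = 0; EF_Catering order = 3
ES_AV setup = 3; EF_AV setup = 3+2 = 5
ES_Stage build = max(EF_Catering order=3, EF_AV setup=5) = 5; EF_Stage build = 5+14 = 19
ES_Marketing push = 3; EF_Marketing push = 3+8 = 11
ES_Ticketing = 5; EF_Ticketing = 5+4 = 9
ES_Staff briefing = max(EF_Stage build=19, EF_Marketing push=11) = 19; EF_Staff briefing = 19+5 = 24
ES_Rehearsal = max(EF_Marketing push=11, EF_Ticketing=9) = 11; EF_Rehearsal = 11+14 = 25
ES_Signage = max(EF_AV setup=5, EF_Ticketing=9, EF_Staff briefing=24, EF_Rehearsal=25) = 25; EF_Signage = 25+10 = 35
Expected project duration μ = 35 days. Critical path: Catering order → Marketing push → Rehearsal → Signage.

Variance along critical path = 0.111 + 1.778 + 5.444 + 0.444 = 7.778; σ = √7.778 = 2.789 days.
Z = (29 − 35) / 2.789 = -2.151
P(T ≤ 29) = Φ(-2.151) ≈ 0.016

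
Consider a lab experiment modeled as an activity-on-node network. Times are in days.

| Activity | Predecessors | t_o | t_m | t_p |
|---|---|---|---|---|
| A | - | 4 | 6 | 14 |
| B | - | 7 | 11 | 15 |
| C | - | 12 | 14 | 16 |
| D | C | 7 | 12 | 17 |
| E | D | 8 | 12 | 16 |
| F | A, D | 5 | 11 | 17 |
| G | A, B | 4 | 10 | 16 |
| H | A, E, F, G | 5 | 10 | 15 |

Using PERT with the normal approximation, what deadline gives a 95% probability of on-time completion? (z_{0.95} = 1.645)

te_A = (4 + 4·6 + 14)/6 = 42/6 = 7; σ²_A = ((14−4)/6)² = 2.778
te_B = (7 + 4·11 + 15)/6 = 66/6 = 11; σ²_B = ((15−7)/6)² = 1.778
te_C = (12 + 4·14 + 16)/6 = 84/6 = 14; σ²_C = ((16−12)/6)² = 0.444
te_D = (7 + 4·12 + 17)/6 = 72/6 = 12; σ²_D = ((17−7)/6)² = 2.778
te_E = (8 + 4·12 + 16)/6 = 72/6 = 12; σ²_E = ((16−8)/6)² = 1.778
te_F = (5 + 4·11 + 17)/6 = 66/6 = 11; σ²_F = ((17−5)/6)² = 4.000
te_G = (4 + 4·10 + 16)/6 = 60/6 = 10; σ²_G = ((16−4)/6)² = 4.000
te_H = (5 + 4·10 + 15)/6 = 60/6 = 10; σ²_H = ((15−5)/6)² = 2.778

Forward pass:
ES_A = 0; EF_A = 7
ES_B = 0; EF_B = 11
ES_C = 0; EF_C = 14
ES_D = 14; EF_D = 14+12 = 26
ES_E = 26; EF_E = 26+12 = 38
ES_F = max(EF_A=7, EF_D=26) = 26; EF_F = 26+11 = 37
ES_G = max(EF_A=7, EF_B=11) = 11; EF_G = 11+10 = 21
ES_H = max(EF_A=7, EF_E=38, EF_F=37, EF_G=21) = 38; EF_H = 38+10 = 48
Expected project duration μ = 48 days. Critical path: C → D → E → H.

Variance along critical path = 0.444 + 2.778 + 1.778 + 2.778 = 7.778; σ = 2.789 days.
D = μ + z·σ = 48 + 1.645·2.789 = 52.6 days

52.6 days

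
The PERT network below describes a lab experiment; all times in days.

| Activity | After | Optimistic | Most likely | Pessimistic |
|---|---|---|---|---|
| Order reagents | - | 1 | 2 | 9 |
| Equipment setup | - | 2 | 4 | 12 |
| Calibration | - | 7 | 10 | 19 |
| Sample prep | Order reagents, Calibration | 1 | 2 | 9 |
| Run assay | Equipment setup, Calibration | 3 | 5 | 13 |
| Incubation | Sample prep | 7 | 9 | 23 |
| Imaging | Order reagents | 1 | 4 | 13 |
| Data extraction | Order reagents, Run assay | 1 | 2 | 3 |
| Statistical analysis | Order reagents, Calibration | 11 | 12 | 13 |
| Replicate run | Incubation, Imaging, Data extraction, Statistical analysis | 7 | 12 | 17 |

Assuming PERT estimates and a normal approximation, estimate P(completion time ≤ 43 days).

te_Order reagents = (1 + 4·2 + 9)/6 = 18/6 = 3; σ²_Order reagents = ((9−1)/6)² = 1.778
te_Equipment setup = (2 + 4·4 + 12)/6 = 30/6 = 5; σ²_Equipment setup = ((12−2)/6)² = 2.778
te_Calibration = (7 + 4·10 + 19)/6 = 66/6 = 11; σ²_Calibration = ((19−7)/6)² = 4.000
te_Sample prep = (1 + 4·2 + 9)/6 = 18/6 = 3; σ²_Sample prep = ((9−1)/6)² = 1.778
te_Run assay = (3 + 4·5 + 13)/6 = 36/6 = 6; σ²_Run assay = ((13−3)/6)² = 2.778
te_Incubation = (7 + 4·9 + 23)/6 = 66/6 = 11; σ²_Incubation = ((23−7)/6)² = 7.111
te_Imaging = (1 + 4·4 + 13)/6 = 30/6 = 5; σ²_Imaging = ((13−1)/6)² = 4.000
te_Data extraction = (1 + 4·2 + 3)/6 = 12/6 = 2; σ²_Data extraction = ((3−1)/6)² = 0.111
te_Statistical analysis = (11 + 4·12 + 13)/6 = 72/6 = 12; σ²_Statistical analysis = ((13−11)/6)² = 0.111
te_Replicate run = (7 + 4·12 + 17)/6 = 72/6 = 12; σ²_Replicate run = ((17−7)/6)² = 2.778

Forward pass:
ES_Order reagents = 0; EF_Order reagents = 3
ES_Equipment setup = 0; EF_Equipment setup = 5
ES_Calibration = 0; EF_Calibration = 11
ES_Sample prep = max(EF_Order reagents=3, EF_Calibration=11) = 11; EF_Sample prep = 11+3 = 14
ES_Run assay = max(EF_Equipment setup=5, EF_Calibration=11) = 11; EF_Run assay = 11+6 = 17
ES_Incubation = 14; EF_Incubation = 14+11 = 25
ES_Imaging = 3; EF_Imaging = 3+5 = 8
ES_Data extraction = max(EF_Order reagents=3, EF_Run assay=17) = 17; EF_Data extraction = 17+2 = 19
ES_Statistical analysis = max(EF_Order reagents=3, EF_Calibration=11) = 11; EF_Statistical analysis = 11+12 = 23
ES_Replicate run = max(EF_Incubation=25, EF_Imaging=8, EF_Data extraction=19, EF_Statistical analysis=23) = 25; EF_Replicate run = 25+12 = 37
Expected project duration μ = 37 days. Critical path: Calibration → Sample prep → Incubation → Replicate run.

Variance along critical path = 4.000 + 1.778 + 7.111 + 2.778 = 15.667; σ = √15.667 = 3.958 days.
Z = (43 − 37) / 3.958 = 1.516
P(T ≤ 43) = Φ(1.516) ≈ 0.935

0.935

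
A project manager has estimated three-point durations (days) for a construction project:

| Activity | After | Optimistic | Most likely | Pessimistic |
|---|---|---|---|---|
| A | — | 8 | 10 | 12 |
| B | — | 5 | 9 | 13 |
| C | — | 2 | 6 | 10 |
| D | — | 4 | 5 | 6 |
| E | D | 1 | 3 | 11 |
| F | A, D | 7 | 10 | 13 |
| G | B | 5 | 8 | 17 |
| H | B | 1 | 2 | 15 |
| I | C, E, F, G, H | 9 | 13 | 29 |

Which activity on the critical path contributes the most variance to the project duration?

te_A = (8 + 4·10 + 12)/6 = 60/6 = 10; σ²_A = ((12−8)/6)² = 0.444
te_B = (5 + 4·9 + 13)/6 = 54/6 = 9; σ²_B = ((13−5)/6)² = 1.778
te_C = (2 + 4·6 + 10)/6 = 36/6 = 6; σ²_C = ((10−2)/6)² = 1.778
te_D = (4 + 4·5 + 6)/6 = 30/6 = 5; σ²_D = ((6−4)/6)² = 0.111
te_E = (1 + 4·3 + 11)/6 = 24/6 = 4; σ²_E = ((11−1)/6)² = 2.778
te_F = (7 + 4·10 + 13)/6 = 60/6 = 10; σ²_F = ((13−7)/6)² = 1.000
te_G = (5 + 4·8 + 17)/6 = 54/6 = 9; σ²_G = ((17−5)/6)² = 4.000
te_H = (1 + 4·2 + 15)/6 = 24/6 = 4; σ²_H = ((15−1)/6)² = 5.444
te_I = (9 + 4·13 + 29)/6 = 90/6 = 15; σ²_I = ((29−9)/6)² = 11.111

Forward pass:
ES_A = 0; EF_A = 10
ES_B = 0; EF_B = 9
ES_C = 0; EF_C = 6
ES_D = 0; EF_D = 5
ES_E = 5; EF_E = 5+4 = 9
ES_F = max(EF_A=10, EF_D=5) = 10; EF_F = 10+10 = 20
ES_G = 9; EF_G = 9+9 = 18
ES_H = 9; EF_H = 9+4 = 13
ES_I = max(EF_C=6, EF_E=9, EF_F=20, EF_G=18, EF_H=13) = 20; EF_I = 20+15 = 35
Expected project duration μ = 35 days. Critical path: A → F → I.

Variances on critical path: σ²_A=0.444, σ²_F=1.000, σ²_I=11.111.
Largest is σ²_I = 11.111.

I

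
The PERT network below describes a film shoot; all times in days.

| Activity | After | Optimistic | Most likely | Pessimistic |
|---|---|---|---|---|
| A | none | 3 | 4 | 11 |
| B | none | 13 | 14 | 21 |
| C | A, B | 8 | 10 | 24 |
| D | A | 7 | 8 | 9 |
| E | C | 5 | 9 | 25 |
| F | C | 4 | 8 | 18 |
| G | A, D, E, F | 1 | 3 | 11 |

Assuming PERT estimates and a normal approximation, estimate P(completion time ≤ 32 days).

te_A = (3 + 4·4 + 11)/6 = 30/6 = 5; σ²_A = ((11−3)/6)² = 1.778
te_B = (13 + 4·14 + 21)/6 = 90/6 = 15; σ²_B = ((21−13)/6)² = 1.778
te_C = (8 + 4·10 + 24)/6 = 72/6 = 12; σ²_C = ((24−8)/6)² = 7.111
te_D = (7 + 4·8 + 9)/6 = 48/6 = 8; σ²_D = ((9−7)/6)² = 0.111
te_E = (5 + 4·9 + 25)/6 = 66/6 = 11; σ²_E = ((25−5)/6)² = 11.111
te_F = (4 + 4·8 + 18)/6 = 54/6 = 9; σ²_F = ((18−4)/6)² = 5.444
te_G = (1 + 4·3 + 11)/6 = 24/6 = 4; σ²_G = ((11−1)/6)² = 2.778

Forward pass:
ES_A = 0; EF_A = 5
ES_B = 0; EF_B = 15
ES_C = max(EF_A=5, EF_B=15) = 15; EF_C = 15+12 = 27
ES_D = 5; EF_D = 5+8 = 13
ES_E = 27; EF_E = 27+11 = 38
ES_F = 27; EF_F = 27+9 = 36
ES_G = max(EF_A=5, EF_D=13, EF_E=38, EF_F=36) = 38; EF_G = 38+4 = 42
Expected project duration μ = 42 days. Critical path: B → C → E → G.

Variance along critical path = 1.778 + 7.111 + 11.111 + 2.778 = 22.778; σ = √22.778 = 4.773 days.
Z = (32 − 42) / 4.773 = -2.095
P(T ≤ 32) = Φ(-2.095) ≈ 0.018

0.018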